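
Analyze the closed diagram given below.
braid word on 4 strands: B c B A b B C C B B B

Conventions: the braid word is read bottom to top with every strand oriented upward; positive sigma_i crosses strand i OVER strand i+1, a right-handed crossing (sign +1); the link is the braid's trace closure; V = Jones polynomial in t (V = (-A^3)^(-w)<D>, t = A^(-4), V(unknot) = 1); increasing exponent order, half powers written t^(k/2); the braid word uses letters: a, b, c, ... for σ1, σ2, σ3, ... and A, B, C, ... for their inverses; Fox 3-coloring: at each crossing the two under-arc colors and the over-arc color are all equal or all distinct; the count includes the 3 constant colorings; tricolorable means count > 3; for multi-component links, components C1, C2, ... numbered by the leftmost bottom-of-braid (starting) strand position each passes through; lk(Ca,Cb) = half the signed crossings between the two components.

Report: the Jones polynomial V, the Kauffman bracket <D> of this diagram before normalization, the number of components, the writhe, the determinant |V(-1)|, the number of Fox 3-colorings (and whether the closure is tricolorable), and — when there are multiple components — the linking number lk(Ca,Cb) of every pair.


Jones polynomial: V(t) = -t^-9 + t^-8 - 2t^-7 + 3t^-6 - 2t^-5 + 2t^-4 - t^-3 + t^-2
<D> = -A^-13 + A^-9 - 2A^-5 + 2A^-1 - 3A^3 + 2A^7 - A^11 + A^15; writhe -7
components 1, writhe -7 (11 crossings)
3-colorings: 3 of 3^11, det 13 — not tricolorable
note: the span of V is 7, forcing >= 7 crossings in any diagram


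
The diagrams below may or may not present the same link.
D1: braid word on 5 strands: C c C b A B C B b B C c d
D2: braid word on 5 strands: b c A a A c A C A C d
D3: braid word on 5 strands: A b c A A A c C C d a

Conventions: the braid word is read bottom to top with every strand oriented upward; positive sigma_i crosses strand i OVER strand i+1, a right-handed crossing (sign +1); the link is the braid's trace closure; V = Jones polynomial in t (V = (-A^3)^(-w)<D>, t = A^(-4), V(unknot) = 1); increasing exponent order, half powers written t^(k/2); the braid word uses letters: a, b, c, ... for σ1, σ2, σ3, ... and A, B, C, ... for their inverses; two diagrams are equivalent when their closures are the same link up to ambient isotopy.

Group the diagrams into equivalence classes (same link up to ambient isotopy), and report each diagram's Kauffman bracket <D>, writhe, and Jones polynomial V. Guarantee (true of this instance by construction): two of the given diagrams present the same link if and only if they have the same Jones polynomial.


classes: {D1} | {D2, D3}
V(D1) = -t^(-5/2) - t^(-1/2)  [13 crossings, <D> = A^-7 + A, w = -3]
V(D2) = t^(-9/2) - t^(-5/2) - t^(-3/2) - t^(-1/2)  (w -1, c 11, <D> = A^-1 + A^3 + A^7 - A^15)
V(D3) = t^(-9/2) - t^(-5/2) - t^(-3/2) - t^(-1/2)  [11 crossings, <D> = A^-1 + A^3 + A^7 - A^15, w = -1]
note: comparing 3 Jones polynomials yields 2 groups


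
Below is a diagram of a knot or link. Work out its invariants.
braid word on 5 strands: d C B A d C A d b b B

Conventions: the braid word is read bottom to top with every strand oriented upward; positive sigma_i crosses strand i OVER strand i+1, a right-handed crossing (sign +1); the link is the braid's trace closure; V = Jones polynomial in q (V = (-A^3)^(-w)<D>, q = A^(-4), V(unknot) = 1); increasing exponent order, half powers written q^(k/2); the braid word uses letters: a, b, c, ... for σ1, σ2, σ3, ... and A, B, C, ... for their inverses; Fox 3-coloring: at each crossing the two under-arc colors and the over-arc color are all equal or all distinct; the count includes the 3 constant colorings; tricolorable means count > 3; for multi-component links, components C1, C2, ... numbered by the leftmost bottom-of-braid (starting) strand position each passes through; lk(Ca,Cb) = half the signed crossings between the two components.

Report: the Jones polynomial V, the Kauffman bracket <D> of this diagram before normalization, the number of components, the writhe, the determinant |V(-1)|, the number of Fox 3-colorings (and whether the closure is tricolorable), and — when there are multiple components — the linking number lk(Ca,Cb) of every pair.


V = -q^(-3/2) - 2q^(1/2) + q^(3/2) - q^(5/2) + q^(7/2)
<D> = -A^-17 + A^-13 - A^-9 + 2A^-5 + A^3 (w = -1)
2 components over 11 crossings, w = -1
lk(C1,C2): -1
9 Fox colorings among 3^11, |V(-1)| = 6: tricolorable
why: summing lk over 1 pair gives -1


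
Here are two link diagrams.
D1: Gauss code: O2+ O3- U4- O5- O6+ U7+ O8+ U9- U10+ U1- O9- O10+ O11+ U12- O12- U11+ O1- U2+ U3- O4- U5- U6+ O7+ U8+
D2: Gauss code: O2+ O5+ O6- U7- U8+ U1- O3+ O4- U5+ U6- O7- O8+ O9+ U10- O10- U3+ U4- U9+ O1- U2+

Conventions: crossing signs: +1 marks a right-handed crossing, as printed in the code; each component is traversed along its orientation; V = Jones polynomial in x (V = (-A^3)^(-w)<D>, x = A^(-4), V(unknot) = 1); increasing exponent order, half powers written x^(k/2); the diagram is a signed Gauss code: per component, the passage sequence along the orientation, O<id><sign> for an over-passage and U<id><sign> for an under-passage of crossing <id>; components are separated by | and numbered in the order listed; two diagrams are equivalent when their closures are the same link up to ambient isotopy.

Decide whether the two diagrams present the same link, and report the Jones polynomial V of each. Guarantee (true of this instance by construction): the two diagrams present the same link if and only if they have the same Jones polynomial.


same link: yes
V(D1) = 1  [12 crossings, <D> = 1, w = 0]
V(D2) = 1  [10 crossings, <D> = 1, w = 0]
insight: one V(x) for all 2 diagrams — one class (guaranteed)


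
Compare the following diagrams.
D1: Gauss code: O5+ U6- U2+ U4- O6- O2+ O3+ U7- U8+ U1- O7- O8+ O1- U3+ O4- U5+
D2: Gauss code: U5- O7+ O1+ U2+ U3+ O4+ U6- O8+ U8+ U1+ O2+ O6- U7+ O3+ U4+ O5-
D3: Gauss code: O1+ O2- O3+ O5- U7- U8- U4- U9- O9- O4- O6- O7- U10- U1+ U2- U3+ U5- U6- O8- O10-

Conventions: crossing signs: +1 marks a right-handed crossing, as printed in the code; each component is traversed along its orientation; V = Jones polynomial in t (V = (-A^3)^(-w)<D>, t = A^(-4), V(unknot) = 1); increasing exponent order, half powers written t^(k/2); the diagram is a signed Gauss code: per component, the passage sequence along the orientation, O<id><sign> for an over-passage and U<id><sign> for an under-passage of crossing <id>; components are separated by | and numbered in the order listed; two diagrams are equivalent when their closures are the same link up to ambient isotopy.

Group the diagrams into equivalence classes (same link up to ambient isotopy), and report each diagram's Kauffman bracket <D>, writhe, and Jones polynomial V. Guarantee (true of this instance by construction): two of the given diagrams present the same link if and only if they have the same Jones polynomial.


classes: {D1} | {D2} | {D3}
V(D1) = 1  [8 crossings, <D> = 1, w = 0]
V(D2) = t - t^2 + 2t^3 - t^4 + t^5 - t^6  [8 crossings, <D> = -A^-12 + A^-8 - A^-4 + 2 - A^4 + A^8, w = +4]
V(D3) = -t^-4 + t^-3 + t^-1  (w -6, c 10, <D> = A^-14 + A^-6 - A^-2)
insight: V(t) takes 3 values over 3 diagrams, fixing the grouping


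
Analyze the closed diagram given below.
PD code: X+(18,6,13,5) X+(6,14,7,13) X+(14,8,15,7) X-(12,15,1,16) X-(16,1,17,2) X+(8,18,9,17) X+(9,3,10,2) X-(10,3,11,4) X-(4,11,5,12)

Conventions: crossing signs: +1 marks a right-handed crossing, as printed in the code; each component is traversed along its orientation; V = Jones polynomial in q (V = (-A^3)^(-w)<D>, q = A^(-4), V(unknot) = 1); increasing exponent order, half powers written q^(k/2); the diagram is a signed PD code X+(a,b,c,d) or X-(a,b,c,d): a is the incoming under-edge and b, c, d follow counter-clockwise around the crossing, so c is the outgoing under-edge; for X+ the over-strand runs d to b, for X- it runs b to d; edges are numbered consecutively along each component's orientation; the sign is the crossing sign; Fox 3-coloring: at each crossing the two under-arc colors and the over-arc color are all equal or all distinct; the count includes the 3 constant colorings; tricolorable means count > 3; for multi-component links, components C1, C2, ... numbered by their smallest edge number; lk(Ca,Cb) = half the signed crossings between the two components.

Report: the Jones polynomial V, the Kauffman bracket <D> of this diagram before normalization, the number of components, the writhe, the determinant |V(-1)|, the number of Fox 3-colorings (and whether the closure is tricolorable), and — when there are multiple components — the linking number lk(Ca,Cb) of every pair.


Jones polynomial: V(q) = q^(-5/2) - 2q^(-3/2) + 2q^(-1/2) - 4q^(1/2) + 3q^(3/2) - 3q^(5/2) + 2q^(7/2) - q^(9/2)
<D> = A^-15 - 2A^-11 + 3A^-7 - 3A^-3 + 4A - 2A^5 + 2A^9 - A^13; writhe +1
components 2, writhe +1 (9 crossings)
linking number lk(C1,C2) = +1
3-colorings: 9 of 3^9, det 18 — tricolorable
note: det 18 = |V(-1)|; divisible by 3, so tricolorable


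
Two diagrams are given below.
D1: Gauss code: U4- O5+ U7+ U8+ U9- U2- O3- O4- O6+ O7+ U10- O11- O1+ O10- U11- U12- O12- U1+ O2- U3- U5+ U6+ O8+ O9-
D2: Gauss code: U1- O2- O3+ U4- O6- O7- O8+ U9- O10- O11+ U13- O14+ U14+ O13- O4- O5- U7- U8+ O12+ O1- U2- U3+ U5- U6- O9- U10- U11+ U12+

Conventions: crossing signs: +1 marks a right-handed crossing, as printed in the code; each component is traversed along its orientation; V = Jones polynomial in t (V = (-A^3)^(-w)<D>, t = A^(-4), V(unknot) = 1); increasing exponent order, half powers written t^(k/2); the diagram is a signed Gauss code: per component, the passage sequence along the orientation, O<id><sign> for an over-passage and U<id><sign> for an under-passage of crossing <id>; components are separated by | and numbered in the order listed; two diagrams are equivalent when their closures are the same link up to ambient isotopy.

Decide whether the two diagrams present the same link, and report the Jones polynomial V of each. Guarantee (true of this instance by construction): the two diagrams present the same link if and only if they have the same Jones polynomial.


same link: no
V(D1) = 1  [12 crossings, <D> = A^-6, w = -2]
V(D2) = -t^-4 + t^-3 + t^-1  (w -4, c 14, <D> = A^-8 + 1 - A^4)
note: 2 classes among 2 diagrams; unequal V(t) rules out equality


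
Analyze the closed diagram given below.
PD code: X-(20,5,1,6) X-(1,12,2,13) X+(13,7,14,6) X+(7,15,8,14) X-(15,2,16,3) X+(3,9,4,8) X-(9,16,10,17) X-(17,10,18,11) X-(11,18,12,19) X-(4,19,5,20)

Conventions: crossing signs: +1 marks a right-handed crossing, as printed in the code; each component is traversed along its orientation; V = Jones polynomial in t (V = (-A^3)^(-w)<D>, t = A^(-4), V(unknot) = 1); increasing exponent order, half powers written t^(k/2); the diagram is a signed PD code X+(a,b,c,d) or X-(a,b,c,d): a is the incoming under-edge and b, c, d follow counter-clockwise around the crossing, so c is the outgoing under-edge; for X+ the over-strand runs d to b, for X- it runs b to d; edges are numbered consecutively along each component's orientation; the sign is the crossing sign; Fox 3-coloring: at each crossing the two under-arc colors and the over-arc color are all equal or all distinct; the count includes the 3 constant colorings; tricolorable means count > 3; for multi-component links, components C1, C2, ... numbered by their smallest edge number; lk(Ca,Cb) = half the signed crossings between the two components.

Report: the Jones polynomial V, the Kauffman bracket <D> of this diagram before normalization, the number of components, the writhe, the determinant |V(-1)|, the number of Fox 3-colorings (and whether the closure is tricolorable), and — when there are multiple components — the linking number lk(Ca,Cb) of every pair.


V = -t^-8 + 2t^-7 - 3t^-6 + 4t^-5 - 5t^-4 + 5t^-3 - 3t^-2 + 3t^-1 - 1
<D> = -A^-12 + 3A^-8 - 3A^-4 + 5 - 5A^4 + 4A^8 - 3A^12 + 2A^16 - A^20 (w = -4)
1 component over 10 crossings, w = -4
9 Fox colorings among 3^10, |V(-1)| = 27: tricolorable
why: |V(-1)| = 27: so tricolorable, since 3 divides 27


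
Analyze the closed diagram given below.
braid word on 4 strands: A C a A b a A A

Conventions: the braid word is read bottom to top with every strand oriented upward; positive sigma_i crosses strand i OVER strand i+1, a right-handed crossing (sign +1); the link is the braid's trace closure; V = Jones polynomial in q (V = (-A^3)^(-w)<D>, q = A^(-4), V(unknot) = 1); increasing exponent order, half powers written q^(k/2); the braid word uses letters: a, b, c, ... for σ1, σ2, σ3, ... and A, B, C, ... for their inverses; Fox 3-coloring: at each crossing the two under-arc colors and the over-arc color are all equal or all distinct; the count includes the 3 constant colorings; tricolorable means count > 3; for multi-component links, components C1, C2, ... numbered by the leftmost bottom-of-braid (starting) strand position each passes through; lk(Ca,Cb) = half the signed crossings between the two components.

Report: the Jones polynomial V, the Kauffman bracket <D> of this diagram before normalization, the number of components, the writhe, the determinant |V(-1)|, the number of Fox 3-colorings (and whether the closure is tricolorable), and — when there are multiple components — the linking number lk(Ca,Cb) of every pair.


Jones polynomial: V(q) = -q^(-5/2) - q^(-1/2)
<D> = -A^-4 - A^4; writhe -2
components 2, writhe -2 (8 crossings)
linking number lk(C1,C2) = -1
3-colorings: 3 of 3^8, det 2 — not tricolorable
note: w = -2 shifts under R1 moves; the (-A^3)^(2) factor cancels that in V


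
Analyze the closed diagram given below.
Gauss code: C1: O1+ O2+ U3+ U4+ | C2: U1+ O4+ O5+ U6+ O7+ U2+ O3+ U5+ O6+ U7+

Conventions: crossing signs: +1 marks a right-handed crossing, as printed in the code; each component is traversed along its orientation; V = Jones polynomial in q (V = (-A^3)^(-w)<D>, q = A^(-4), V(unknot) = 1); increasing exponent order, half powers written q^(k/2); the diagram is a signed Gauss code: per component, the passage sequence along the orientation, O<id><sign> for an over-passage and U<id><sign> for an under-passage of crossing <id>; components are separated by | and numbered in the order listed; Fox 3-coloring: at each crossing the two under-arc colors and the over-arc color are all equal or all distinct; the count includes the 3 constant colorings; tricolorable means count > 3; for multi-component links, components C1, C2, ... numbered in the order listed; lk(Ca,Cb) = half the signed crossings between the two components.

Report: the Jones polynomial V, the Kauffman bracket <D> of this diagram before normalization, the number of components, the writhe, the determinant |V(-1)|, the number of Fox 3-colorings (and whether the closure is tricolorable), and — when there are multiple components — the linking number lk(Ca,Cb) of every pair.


Jones polynomial: V(q) = -q^(5/2) - q^(9/2) - q^(13/2) + q^(15/2)
<D> = -A^-9 + A^-5 + A^3 + A^11; writhe +7
components 2, writhe +7 (7 crossings)
linking number lk(C1,C2) = +2
3-colorings: 3 of 3^7, det 4 — not tricolorable
note: summing lk over 1 pair gives +2


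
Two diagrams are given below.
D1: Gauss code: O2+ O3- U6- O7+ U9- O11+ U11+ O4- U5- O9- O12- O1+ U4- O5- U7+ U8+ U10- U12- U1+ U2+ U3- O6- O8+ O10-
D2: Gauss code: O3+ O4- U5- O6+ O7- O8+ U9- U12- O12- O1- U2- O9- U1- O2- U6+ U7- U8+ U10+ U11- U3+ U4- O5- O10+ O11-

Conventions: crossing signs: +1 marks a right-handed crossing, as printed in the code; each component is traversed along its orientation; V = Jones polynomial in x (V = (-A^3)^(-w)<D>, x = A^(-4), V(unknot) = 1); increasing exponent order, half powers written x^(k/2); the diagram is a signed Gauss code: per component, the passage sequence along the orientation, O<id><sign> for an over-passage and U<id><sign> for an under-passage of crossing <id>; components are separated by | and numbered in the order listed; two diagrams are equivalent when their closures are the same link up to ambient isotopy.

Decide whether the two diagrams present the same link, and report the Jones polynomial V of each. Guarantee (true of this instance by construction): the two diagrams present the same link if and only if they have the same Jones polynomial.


equivalent: yes
V(D1) = -x^-4 + x^-3 + x^-1  (w -2, c 12, <D> = A^-2 + A^6 - A^10)
V(D2) = -x^-4 + x^-3 + x^-1  [12 crossings, <D> = A^-8 + 1 - A^4, w = -4]
key observation: from 12 to 12 crossings by R-moves: one link, two diagrams


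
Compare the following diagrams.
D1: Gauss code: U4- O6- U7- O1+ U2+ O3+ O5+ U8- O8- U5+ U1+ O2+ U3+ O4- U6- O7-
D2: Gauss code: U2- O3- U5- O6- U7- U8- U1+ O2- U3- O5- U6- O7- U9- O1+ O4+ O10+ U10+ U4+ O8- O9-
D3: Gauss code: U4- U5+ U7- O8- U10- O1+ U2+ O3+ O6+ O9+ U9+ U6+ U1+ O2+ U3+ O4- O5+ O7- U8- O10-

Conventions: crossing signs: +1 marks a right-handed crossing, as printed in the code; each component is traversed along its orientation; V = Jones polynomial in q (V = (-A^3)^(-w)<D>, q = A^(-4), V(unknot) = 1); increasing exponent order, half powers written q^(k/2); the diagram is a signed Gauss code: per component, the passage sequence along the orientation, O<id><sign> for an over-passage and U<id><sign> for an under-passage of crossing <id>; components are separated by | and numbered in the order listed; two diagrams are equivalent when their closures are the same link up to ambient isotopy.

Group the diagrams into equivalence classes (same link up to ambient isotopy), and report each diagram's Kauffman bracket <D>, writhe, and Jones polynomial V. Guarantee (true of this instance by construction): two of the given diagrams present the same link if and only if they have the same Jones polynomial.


equivalence classes: {D1, D3} | {D2}
D1 (bracket -A^-12 + A^-8 - A^-4 + 3 - A^4 + A^8 - A^12; 8 crossings at w = 0): V = -q^-3 + q^-2 - q^-1 + 3 - q + q^2 - q^3
D2 (bracket A^-4 + A^4 - A^8 + A^12 - A^16; 10 crossings at w = -4): V = -q^-7 + q^-6 - q^-5 + q^-4 + q^-2
V(D3) = -q^-3 + q^-2 - q^-1 + 3 - q + q^2 - q^3  [10 crossings, <D> = -A^-6 + A^-2 - A^2 + 3A^6 - A^10 + A^14 - A^18, w = +2]
key observation: 2 values of V(q) split the 3 diagrams


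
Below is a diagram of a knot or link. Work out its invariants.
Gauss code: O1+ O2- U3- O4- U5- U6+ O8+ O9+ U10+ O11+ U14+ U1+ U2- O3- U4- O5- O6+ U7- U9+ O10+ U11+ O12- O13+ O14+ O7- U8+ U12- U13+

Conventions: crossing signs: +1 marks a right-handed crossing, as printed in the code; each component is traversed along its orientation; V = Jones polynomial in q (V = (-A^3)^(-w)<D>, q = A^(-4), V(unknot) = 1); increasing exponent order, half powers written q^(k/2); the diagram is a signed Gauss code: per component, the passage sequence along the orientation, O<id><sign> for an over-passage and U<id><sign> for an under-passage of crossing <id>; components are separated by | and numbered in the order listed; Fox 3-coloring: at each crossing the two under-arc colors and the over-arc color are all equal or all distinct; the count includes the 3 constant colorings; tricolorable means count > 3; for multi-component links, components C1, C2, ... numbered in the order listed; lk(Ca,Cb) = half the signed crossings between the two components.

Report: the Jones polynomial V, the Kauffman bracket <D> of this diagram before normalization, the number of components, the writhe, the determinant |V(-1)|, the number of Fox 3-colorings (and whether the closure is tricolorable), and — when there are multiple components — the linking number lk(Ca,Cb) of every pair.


V(q) = q^-1 - 1 + 2q - 2q^2 + 2q^3 - 2q^4 + q^5
bracket: A^-14 - 2A^-10 + 2A^-6 - 2A^-2 + 2A^2 - A^6 + A^10, w = +2
1 component, writhe +2, over 14 crossings
det 11, colorings 3 of 3^14 — not tricolorable
observation: V spans 6 powers of q: at least 6 crossings in any diagram


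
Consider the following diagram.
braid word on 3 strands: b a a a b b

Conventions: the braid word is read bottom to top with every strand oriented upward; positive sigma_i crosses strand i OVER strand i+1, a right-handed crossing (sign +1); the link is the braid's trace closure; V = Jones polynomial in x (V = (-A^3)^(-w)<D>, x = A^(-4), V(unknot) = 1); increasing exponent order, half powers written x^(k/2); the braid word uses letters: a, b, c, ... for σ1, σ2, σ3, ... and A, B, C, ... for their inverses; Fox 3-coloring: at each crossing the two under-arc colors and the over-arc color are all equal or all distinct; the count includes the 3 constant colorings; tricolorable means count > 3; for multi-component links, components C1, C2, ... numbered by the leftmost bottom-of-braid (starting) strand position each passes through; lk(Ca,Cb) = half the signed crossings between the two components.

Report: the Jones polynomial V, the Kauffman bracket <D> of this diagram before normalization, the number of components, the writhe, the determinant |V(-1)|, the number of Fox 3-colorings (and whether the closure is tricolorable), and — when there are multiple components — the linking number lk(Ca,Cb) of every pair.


V(x) = x^2 + 2x^4 - 2x^5 + x^6 - 2x^7 + x^8
bracket: A^-14 - 2A^-10 + A^-6 - 2A^-2 + 2A^2 + A^10, w = +6
1 component, writhe +6, over 6 crossings
det 9, colorings 27 of 3^6 — tricolorable
observation: |V(-1)| = 9: so tricolorable, since 3 divides 9


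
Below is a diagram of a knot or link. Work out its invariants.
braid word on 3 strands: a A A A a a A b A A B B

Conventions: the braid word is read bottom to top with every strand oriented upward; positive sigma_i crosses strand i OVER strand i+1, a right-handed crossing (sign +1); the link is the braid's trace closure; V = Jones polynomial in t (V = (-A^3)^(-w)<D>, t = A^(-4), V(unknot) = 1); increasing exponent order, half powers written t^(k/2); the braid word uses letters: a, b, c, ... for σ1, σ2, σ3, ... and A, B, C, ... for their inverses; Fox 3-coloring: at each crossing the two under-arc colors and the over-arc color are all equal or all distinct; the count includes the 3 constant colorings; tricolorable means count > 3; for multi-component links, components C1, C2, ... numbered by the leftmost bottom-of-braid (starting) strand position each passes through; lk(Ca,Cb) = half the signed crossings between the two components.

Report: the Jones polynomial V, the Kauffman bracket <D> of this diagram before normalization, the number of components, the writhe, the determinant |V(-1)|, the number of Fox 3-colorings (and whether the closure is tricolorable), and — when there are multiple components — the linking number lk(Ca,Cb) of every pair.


V(t) = -t^-6 + t^-5 - t^-4 + 2t^-3 - t^-2 + t^-1
bracket: A^-8 - A^-4 + 2 - A^4 + A^8 - A^12, w = -4
1 component, writhe -4, over 12 crossings
det 7, colorings 3 of 3^12 — not tricolorable
observation: w = -4 (over 12 crossings) is diagram-only; (-A^3)^(4) removes it from V


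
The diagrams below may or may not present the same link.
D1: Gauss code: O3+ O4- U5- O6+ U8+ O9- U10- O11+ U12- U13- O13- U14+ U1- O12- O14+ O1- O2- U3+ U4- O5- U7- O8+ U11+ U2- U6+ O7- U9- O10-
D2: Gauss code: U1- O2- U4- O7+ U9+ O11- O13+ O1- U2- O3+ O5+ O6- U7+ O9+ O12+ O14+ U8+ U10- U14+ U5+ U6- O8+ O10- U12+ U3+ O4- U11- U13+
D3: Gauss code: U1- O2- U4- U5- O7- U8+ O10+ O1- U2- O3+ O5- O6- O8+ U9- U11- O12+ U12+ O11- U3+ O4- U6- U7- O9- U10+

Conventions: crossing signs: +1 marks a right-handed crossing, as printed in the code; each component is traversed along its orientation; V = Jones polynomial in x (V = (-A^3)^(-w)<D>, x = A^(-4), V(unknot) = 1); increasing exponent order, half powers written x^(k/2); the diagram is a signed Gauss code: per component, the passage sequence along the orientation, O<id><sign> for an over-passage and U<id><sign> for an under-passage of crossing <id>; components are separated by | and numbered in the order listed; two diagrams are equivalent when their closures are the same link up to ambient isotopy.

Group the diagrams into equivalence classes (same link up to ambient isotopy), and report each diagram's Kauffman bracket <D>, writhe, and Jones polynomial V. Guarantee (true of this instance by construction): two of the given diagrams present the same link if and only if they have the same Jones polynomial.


classes: {D1} | {D2} | {D3}
V(D1) = x^-5 - 2x^-4 + 2x^-3 - 2x^-2 + 2x^-1 - 1 + x  [14 crossings, <D> = A^-16 - A^-12 + 2A^-8 - 2A^-4 + 2 - 2A^4 + A^8, w = -4]
D2 (bracket -A^-6 + 2A^-2 - 2A^2 + 3A^6 - 2A^10 + 2A^14 - A^18; 14 crossings at w = +2): V = -x^-3 + 2x^-2 - 2x^-1 + 3 - 2x + 2x^2 - x^3
V(D3) = -x^-6 + x^-5 - x^-4 + 2x^-3 - x^-2 + x^-1  [12 crossings, <D> = A^-8 - A^-4 + 2 - A^4 + A^8 - A^12, w = -4]
note: comparing 3 Jones polynomials yields 3 groups


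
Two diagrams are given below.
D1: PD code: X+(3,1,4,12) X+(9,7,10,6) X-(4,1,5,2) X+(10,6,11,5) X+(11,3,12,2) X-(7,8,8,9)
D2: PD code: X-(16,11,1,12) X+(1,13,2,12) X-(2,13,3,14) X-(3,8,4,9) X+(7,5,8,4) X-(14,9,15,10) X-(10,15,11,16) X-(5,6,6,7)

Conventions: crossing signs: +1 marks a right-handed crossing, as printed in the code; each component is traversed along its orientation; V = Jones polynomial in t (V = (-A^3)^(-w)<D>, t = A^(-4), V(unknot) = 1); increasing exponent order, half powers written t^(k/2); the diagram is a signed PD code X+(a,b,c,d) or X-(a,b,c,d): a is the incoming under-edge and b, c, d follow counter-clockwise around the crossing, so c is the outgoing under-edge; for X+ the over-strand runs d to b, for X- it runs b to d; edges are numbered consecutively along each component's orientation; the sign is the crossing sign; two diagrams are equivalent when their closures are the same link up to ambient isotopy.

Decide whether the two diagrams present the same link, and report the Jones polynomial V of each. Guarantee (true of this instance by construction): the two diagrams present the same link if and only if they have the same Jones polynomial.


equivalent: no
D1 (bracket A^6; 6 crossings at w = +2): V = 1
D2 (bracket A^-8 + 1 - A^4; 8 crossings at w = -4): V = -t^-4 + t^-3 + t^-1
key observation: V(t) takes 2 values over 2 diagrams, fixing the grouping


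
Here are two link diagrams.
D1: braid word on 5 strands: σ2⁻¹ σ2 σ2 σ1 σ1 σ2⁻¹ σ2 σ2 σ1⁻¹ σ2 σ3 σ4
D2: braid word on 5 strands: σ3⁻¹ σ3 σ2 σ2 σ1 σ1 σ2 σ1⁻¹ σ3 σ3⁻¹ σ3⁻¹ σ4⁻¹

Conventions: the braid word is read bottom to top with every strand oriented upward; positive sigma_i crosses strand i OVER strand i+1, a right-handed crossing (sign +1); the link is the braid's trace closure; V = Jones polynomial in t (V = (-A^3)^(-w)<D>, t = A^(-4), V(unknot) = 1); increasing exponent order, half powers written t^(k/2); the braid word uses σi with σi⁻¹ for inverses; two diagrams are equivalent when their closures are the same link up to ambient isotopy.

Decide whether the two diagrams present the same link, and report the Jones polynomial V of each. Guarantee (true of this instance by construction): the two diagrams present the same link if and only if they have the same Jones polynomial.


equivalent: yes
V(D1) = t - t^2 + 2t^3 - t^4 + t^5 - t^6  (w +6, c 12, <D> = -A^-6 + A^-2 - A^2 + 2A^6 - A^10 + A^14)
D2 (bracket -A^-18 + A^-14 - A^-10 + 2A^-6 - A^-2 + A^2; 12 crossings at w = +2): V = t - t^2 + 2t^3 - t^4 + t^5 - t^6
why: D2 (12 crossings) and D1 (12) are Markov-related braid presentations


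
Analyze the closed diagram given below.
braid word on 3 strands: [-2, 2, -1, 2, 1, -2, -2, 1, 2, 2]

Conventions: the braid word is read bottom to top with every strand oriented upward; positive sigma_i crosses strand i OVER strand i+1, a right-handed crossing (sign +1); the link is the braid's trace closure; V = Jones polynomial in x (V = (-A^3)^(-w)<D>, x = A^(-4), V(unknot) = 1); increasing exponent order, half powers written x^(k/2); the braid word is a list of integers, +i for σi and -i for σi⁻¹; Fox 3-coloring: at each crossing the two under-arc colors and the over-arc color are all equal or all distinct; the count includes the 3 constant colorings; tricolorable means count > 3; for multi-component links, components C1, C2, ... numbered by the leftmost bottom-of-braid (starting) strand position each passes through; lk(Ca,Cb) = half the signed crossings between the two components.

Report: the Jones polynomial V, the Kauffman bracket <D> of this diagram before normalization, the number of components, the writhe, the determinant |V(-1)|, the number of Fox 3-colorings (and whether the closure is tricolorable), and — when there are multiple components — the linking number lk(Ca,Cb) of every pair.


Jones polynomial: V(x) = -x^-1 + 2 - x + 2x^2 - x^3 + x^4 - x^5
<D> = -A^-14 + A^-10 - A^-6 + 2A^-2 - A^2 + 2A^6 - A^10; writhe +2
components 1, writhe +2 (10 crossings)
3-colorings: 9 of 3^10, det 9 — tricolorable
note: det 9 = |V(-1)|; divisible by 3, so tricolorable


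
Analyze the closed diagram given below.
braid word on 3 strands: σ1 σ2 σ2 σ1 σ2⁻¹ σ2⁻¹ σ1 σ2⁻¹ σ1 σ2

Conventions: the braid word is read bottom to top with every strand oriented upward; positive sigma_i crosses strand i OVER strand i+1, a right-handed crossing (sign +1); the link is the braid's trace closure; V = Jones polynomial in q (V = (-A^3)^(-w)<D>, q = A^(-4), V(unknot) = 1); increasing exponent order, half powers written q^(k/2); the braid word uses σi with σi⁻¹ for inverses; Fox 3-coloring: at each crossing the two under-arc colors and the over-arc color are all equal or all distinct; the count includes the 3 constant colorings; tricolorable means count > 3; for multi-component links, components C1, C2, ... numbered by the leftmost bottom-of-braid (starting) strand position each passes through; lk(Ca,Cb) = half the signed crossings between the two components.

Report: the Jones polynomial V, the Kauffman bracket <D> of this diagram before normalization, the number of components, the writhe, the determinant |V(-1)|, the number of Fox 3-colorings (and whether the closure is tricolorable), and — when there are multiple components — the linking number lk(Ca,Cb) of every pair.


V(q) = 2q - 2q^2 + 3q^3 - 3q^4 + 2q^5 - 2q^6 + q^7
bracket: A^-16 - 2A^-12 + 2A^-8 - 3A^-4 + 3 - 2A^4 + 2A^8, w = +4
1 component, writhe +4, over 10 crossings
det 15, colorings 9 of 3^10 — tricolorable
observation: det 15 = |V(-1)|; divisible by 3, so tricolorable


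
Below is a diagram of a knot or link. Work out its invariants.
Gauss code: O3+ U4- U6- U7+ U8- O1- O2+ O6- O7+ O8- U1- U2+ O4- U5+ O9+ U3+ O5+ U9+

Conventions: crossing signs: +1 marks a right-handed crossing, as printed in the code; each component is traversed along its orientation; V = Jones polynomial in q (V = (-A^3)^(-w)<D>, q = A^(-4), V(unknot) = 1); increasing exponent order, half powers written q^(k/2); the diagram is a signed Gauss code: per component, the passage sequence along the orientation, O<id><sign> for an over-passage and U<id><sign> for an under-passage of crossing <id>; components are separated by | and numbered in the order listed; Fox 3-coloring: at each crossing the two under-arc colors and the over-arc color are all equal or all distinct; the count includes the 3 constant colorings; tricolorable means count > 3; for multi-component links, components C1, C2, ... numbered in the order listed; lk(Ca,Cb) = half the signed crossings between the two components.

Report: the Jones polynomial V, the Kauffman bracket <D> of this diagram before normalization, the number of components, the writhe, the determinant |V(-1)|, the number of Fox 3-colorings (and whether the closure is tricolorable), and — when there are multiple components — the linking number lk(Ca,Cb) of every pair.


V = q + q^3 - q^4
<D> = A^-13 - A^-9 - A^-1 (w = +1)
1 component over 9 crossings, w = +1
9 Fox colorings among 3^9, |V(-1)| = 3: tricolorable
why: the span of V is 3, forcing >= 3 crossings in any diagram


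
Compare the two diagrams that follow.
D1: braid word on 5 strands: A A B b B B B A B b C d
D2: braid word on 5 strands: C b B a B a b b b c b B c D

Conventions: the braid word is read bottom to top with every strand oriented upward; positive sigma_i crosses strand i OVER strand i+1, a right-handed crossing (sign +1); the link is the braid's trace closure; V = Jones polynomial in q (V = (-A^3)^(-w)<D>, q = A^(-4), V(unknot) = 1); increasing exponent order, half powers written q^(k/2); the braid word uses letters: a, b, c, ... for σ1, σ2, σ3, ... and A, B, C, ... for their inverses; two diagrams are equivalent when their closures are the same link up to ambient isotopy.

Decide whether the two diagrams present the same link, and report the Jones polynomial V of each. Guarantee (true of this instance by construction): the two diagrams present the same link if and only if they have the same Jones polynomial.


same link: no
V(D1) = q^-8 - 2q^-7 + q^-6 - 2q^-5 + 2q^-4 + q^-2  [12 crossings, <D> = A^-10 + 2A^-2 - 2A^2 + A^6 - 2A^10 + A^14, w = -6]
V(D2) = q - q^2 + 2q^3 - q^4 + q^5 - q^6  (w +4, c 14, <D> = -A^-12 + A^-8 - A^-4 + 2 - A^4 + A^8)
note: 2 classes among 2 diagrams; unequal V(q) rules out equality


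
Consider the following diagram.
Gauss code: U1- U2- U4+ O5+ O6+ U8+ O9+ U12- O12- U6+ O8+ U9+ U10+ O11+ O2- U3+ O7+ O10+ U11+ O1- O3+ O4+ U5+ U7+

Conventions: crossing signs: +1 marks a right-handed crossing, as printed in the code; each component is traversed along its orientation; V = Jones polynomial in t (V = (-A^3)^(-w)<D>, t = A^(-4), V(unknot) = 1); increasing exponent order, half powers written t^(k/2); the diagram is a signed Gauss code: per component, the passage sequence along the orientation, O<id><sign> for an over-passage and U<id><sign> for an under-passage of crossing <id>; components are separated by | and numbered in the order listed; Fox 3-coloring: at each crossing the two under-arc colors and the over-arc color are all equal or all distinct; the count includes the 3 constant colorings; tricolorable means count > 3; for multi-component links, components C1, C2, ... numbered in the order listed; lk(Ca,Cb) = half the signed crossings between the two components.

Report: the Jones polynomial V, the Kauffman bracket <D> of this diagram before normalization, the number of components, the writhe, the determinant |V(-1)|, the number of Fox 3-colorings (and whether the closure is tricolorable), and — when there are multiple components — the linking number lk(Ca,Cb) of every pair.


V = t^2 + 2t^4 - 2t^5 + t^6 - 2t^7 + t^8
<D> = A^-14 - 2A^-10 + A^-6 - 2A^-2 + 2A^2 + A^10 (w = +6)
1 component over 12 crossings, w = +6
27 Fox colorings among 3^12, |V(-1)| = 9: tricolorable
why: w = +6 shifts under R1 moves; the (-A^3)^(-6) factor cancels that in V


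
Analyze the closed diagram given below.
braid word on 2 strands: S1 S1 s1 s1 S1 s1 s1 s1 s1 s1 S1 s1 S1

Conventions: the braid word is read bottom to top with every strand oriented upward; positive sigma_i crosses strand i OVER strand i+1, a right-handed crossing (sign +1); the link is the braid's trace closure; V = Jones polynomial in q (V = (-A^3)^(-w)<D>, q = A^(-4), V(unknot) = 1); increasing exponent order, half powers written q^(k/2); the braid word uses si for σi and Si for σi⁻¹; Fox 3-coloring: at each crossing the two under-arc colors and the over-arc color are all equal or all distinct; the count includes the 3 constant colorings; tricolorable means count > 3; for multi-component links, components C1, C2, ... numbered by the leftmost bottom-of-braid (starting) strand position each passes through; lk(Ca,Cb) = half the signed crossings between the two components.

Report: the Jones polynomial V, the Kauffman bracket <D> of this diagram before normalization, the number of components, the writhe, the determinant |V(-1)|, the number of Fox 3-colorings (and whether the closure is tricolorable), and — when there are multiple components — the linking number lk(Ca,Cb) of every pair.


V(q) = q + q^3 - q^4
bracket: A^-7 - A^-3 - A^5, w = +3
1 component, writhe +3, over 13 crossings
det 3, colorings 9 of 3^13 — tricolorable
observation: inverse pairs cancel, leaving σ1 σ1 σ1


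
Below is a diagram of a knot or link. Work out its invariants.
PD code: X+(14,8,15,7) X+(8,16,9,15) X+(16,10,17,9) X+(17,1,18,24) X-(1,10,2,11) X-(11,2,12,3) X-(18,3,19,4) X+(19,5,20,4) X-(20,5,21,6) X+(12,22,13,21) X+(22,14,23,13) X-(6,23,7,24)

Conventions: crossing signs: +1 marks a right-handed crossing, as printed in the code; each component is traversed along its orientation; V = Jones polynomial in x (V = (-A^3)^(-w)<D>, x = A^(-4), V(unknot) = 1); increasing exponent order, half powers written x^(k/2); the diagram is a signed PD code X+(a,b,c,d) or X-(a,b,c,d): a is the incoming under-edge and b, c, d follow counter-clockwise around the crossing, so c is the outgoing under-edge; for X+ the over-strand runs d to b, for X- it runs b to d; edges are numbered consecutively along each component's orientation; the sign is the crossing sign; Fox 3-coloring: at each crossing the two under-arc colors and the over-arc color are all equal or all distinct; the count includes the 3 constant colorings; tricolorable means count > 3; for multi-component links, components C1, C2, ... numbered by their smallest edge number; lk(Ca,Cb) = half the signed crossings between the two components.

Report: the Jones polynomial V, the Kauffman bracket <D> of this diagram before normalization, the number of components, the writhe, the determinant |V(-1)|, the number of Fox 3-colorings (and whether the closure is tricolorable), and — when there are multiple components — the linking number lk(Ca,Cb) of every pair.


V = -x^-2 + 2x^-1 - 3 + 5x - 4x^2 + 5x^3 - 4x^4 + 2x^5 - x^6
<D> = -A^-18 + 2A^-14 - 4A^-10 + 5A^-6 - 4A^-2 + 5A^2 - 3A^6 + 2A^10 - A^14 (w = +2)
1 component over 12 crossings, w = +2
9 Fox colorings among 3^12, |V(-1)| = 27: tricolorable
why: the span of V is 8, forcing >= 8 crossings in any diagram


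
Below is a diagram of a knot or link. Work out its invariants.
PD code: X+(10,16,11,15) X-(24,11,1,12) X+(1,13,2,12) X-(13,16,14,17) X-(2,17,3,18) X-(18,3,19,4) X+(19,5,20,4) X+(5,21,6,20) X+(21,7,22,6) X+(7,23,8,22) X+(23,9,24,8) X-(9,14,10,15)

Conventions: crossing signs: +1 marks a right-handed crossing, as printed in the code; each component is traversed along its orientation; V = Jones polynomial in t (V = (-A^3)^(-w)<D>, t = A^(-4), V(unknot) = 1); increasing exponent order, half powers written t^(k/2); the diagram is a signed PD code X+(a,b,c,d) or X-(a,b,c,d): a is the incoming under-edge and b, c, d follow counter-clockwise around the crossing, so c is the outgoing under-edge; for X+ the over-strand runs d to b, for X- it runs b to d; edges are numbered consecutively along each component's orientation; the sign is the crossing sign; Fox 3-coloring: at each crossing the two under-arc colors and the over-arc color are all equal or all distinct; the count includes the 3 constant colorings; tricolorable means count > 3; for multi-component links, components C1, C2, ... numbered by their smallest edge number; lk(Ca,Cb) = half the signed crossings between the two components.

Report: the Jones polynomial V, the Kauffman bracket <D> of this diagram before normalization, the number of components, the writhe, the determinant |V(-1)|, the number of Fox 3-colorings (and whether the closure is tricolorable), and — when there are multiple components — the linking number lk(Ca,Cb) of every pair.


Jones polynomial: V(t) = t + t^3 - t^4
<D> = -A^-10 + A^-6 + A^2; writhe +2
components 1, writhe +2 (12 crossings)
3-colorings: 9 of 3^12, det 3 — tricolorable
note: det 3 = |V(-1)|; divisible by 3, so tricolorable


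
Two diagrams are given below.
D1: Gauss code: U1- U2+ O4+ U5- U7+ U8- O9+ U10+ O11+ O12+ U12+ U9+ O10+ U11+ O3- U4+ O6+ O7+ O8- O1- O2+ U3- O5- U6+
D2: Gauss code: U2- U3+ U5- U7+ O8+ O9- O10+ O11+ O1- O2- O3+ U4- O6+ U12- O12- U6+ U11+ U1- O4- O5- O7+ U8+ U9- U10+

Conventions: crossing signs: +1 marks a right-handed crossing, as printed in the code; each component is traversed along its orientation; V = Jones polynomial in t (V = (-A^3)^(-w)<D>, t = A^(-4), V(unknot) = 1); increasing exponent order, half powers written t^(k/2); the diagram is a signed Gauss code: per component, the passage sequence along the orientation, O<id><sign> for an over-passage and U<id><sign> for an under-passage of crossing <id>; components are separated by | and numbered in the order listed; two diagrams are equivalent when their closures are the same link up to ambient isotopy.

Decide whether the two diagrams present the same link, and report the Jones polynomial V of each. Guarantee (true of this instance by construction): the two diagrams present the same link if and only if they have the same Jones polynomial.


equivalent: no
D1 (bracket -A^-12 + 2A^-8 - 2A^-4 + 3 - 3A^4 + 2A^8 - A^12 + A^16; 12 crossings at w = +4): V = t^-1 - 1 + 2t - 3t^2 + 3t^3 - 2t^4 + 2t^5 - t^6
D2 (bracket 1; 12 crossings at w = 0): V = 1
key observation: 2 classes among 2 diagrams; unequal V(t) rules out equality
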